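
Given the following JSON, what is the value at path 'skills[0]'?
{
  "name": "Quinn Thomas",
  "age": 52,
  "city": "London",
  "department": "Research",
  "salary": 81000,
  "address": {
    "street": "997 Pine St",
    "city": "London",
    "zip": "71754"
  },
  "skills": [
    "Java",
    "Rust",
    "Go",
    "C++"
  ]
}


Query: skills[0]
Path: skills -> first element
Value: Java

Java


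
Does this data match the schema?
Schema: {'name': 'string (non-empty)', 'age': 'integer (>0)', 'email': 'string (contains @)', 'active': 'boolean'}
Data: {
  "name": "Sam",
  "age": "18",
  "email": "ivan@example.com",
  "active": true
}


Validating each field against schema:
  name: OK (non-empty string)
  age: FAIL ("18" is not an integer)
  email: OK (string with @)
  active: OK (boolean)

Result: INVALID (1 error: age)

INVALID (1 error: age)


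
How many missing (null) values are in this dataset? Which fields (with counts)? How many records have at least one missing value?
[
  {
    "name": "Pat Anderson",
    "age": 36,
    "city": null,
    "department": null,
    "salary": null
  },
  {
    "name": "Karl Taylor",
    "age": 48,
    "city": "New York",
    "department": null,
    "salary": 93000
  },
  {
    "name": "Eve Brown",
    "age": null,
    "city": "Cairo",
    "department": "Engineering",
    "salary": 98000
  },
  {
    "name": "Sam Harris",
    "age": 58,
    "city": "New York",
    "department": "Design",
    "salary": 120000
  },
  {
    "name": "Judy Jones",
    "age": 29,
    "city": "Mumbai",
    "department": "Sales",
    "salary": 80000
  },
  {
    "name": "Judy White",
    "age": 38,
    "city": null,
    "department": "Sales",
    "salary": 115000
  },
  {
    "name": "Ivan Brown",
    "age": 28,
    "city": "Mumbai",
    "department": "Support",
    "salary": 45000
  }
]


Checking for missing (null) values in 7 records:

  Pat Anderson: city, department, salary
  Karl Taylor: department
  Eve Brown: age
  Sam Harris: complete
  Judy Jones: complete
  Judy White: city
  Ivan Brown: complete

Per field:
  name: 0 missing
  age: 1 missing
  city: 2 missing
  department: 2 missing
  salary: 1 missing

Total missing values: 6
Records with any missing: 4

6 missing values (age: 1, city: 2, department: 2, salary: 1); 4 incomplete records


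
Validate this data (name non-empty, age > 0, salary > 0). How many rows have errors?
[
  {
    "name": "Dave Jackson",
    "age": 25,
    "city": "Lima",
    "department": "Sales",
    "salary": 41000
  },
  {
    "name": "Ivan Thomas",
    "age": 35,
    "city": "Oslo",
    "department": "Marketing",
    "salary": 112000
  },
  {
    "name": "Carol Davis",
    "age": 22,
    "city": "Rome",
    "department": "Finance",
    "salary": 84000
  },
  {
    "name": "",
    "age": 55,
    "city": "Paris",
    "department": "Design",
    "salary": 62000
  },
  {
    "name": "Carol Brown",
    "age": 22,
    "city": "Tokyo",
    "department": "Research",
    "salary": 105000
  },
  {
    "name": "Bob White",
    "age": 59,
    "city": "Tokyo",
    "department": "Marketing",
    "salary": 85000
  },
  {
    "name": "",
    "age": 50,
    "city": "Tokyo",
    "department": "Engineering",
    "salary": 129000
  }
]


Validating 7 records:
Rules: name non-empty, age > 0, salary > 0

  Row 1 (Dave Jackson): OK
  Row 2 (Ivan Thomas): OK
  Row 3 (Carol Davis): OK
  Row 4 (???): empty name
  Row 5 (Carol Brown): OK
  Row 6 (Bob White): OK
  Row 7 (???): empty name

Total errors: 2

2 errors


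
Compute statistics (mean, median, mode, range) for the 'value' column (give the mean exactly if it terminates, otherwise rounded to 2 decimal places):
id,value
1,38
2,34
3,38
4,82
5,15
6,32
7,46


Data: [38, 34, 38, 82, 15, 32, 46]
Count: 7
Sum: 285
Mean: 285/7 ≈ 40.71 (rounded to 2 decimal places)
Sorted: [15, 32, 34, 38, 38, 46, 82]
Median: 38.0
Mode: 38 (2 times)
Range: 82 - 15 = 67
Min: 15, Max: 82

mean≈40.71, median=38.0, mode=38, range=67


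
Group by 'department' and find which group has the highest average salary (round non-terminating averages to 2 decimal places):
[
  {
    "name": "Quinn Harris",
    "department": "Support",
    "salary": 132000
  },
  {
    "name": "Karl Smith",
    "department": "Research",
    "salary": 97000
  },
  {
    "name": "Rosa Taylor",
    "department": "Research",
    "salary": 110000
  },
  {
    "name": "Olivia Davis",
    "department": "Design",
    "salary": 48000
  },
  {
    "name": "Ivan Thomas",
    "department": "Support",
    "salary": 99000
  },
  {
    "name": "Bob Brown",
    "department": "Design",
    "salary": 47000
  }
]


Group by: department

Groups:
  Design: 2 people, avg salary = 95000/2 = $47500
  Research: 2 people, avg salary = 207000/2 = $103500
  Support: 2 people, avg salary = 231000/2 = $115500

Highest average salary: Support ($115500)

Support ($115500)


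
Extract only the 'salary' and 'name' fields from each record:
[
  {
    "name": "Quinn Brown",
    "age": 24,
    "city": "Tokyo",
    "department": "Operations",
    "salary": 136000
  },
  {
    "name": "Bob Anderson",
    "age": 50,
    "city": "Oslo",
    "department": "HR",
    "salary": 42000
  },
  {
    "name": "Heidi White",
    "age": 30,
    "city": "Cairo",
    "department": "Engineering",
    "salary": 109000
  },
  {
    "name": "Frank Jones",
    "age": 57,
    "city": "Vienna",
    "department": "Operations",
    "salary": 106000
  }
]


Original: 4 records with fields: name, age, city, department, salary
Keep: ['salary', 'name']
Drop: ['age', 'city', 'department']
Result: 4 records, 2 fields each

[
  {
    "salary": 136000,
    "name": "Quinn Brown"
  },
  {
    "salary": 42000,
    "name": "Bob Anderson"
  },
  {
    "salary": 109000,
    "name": "Heidi White"
  },
  {
    "salary": 106000,
    "name": "Frank Jones"
  }
]


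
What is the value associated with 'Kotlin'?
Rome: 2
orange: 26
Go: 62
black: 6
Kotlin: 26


Looking up key 'Kotlin'
Value: 26

26


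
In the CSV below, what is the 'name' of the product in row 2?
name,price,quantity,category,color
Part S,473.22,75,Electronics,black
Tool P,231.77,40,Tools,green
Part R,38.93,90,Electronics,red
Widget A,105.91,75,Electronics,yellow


Query: Row 2 ('Tool P'), column 'name'
Value: Tool P

Tool P


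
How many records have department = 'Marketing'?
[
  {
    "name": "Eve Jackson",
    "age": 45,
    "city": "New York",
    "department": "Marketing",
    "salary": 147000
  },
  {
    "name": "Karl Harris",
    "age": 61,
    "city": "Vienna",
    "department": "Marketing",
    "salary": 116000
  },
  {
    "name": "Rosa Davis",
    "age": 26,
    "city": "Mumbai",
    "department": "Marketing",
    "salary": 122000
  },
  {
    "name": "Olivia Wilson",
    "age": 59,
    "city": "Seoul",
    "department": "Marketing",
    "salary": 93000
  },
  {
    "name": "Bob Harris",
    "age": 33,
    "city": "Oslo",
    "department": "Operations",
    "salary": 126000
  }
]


Data: 5 records
Condition: department = 'Marketing'

Checking each record:
  Eve Jackson: Marketing MATCH
  Karl Harris: Marketing MATCH
  Rosa Davis: Marketing MATCH
  Olivia Wilson: Marketing MATCH
  Bob Harris: Operations

Count: 4

4


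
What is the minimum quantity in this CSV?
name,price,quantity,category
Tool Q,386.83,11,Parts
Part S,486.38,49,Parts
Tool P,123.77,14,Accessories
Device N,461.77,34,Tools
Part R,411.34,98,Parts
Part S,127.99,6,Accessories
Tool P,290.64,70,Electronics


Computing minimum quantity:
Values: [11, 49, 14, 34, 98, 6, 70]
Min = 6

6


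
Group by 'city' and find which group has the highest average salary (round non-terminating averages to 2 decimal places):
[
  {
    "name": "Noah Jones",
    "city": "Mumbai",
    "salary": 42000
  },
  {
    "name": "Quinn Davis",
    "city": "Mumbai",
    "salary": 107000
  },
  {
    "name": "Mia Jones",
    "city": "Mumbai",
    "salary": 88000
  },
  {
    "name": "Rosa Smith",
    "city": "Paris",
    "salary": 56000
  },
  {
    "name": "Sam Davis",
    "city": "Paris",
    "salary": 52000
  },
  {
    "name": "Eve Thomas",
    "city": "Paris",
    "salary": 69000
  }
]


Group by: city

Groups:
  Mumbai: 3 people, avg salary = 237000/3 = $79000
  Paris: 3 people, avg salary = 177000/3 = $59000

Highest average salary: Mumbai ($79000)

Mumbai ($79000)


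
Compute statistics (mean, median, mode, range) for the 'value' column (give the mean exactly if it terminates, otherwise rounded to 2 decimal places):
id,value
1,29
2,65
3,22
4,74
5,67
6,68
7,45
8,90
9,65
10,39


Data: [29, 65, 22, 74, 67, 68, 45, 90, 65, 39]
Count: 10
Sum: 564
Mean: 564/10 = 56.4
Sorted: [22, 29, 39, 45, 65, 65, 67, 68, 74, 90]
Median: 65.0
Mode: 65 (2 times)
Range: 90 - 22 = 68
Min: 22, Max: 90

mean=56.4, median=65.0, mode=65, range=68


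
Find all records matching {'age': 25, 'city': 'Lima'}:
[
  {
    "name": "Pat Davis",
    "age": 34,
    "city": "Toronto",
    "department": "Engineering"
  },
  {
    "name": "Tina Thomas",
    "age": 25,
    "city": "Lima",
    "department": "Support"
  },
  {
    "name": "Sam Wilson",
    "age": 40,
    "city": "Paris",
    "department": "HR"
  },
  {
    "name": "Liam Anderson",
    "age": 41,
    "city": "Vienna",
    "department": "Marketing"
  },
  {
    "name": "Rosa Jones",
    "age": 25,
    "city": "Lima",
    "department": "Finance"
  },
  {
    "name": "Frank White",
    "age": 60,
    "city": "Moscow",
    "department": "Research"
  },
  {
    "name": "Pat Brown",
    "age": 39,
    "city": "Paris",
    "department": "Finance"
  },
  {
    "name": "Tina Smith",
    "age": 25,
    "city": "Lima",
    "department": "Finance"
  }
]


Search criteria: {'age': 25, 'city': 'Lima'}

Checking 8 records:
  Pat Davis: {age: 34, city: Toronto}
  Tina Thomas: {age: 25, city: Lima} <-- MATCH
  Sam Wilson: {age: 40, city: Paris}
  Liam Anderson: {age: 41, city: Vienna}
  Rosa Jones: {age: 25, city: Lima} <-- MATCH
  Frank White: {age: 60, city: Moscow}
  Pat Brown: {age: 39, city: Paris}
  Tina Smith: {age: 25, city: Lima} <-- MATCH

Matches: ["Tina Thomas", "Rosa Jones", "Tina Smith"]

["Tina Thomas", "Rosa Jones", "Tina Smith"]


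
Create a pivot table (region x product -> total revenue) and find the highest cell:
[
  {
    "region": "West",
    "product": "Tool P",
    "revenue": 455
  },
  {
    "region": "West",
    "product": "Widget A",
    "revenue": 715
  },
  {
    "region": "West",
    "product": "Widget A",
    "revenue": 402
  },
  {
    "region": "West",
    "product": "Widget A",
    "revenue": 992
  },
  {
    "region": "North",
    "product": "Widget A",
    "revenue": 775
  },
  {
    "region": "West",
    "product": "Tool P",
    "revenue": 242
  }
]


Pivot: region (rows) x product (columns) -> total revenue

     Tool P        Widget A    
North            0           775  
West           697          2109  

Highest: West / Widget A = $2109

West / Widget A = $2109


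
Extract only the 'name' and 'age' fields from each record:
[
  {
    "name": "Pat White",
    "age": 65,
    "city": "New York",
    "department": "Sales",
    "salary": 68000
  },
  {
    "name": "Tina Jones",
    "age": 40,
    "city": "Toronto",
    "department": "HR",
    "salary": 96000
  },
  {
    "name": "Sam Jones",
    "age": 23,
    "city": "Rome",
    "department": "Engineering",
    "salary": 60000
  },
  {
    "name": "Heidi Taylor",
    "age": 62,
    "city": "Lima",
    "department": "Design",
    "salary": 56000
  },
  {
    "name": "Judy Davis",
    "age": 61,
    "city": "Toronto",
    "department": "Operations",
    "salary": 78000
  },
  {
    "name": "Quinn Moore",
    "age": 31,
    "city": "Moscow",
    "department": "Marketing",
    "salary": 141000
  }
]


Original: 6 records with fields: name, age, city, department, salary
Keep: ['name', 'age']
Drop: ['city', 'department', 'salary']
Result: 6 records, 2 fields each

[
  {
    "name": "Pat White",
    "age": 65
  },
  {
    "name": "Tina Jones",
    "age": 40
  },
  {
    "name": "Sam Jones",
    "age": 23
  },
  {
    "name": "Heidi Taylor",
    "age": 62
  },
  {
    "name": "Judy Davis",
    "age": 61
  },
  {
    "name": "Quinn Moore",
    "age": 31
  }
]


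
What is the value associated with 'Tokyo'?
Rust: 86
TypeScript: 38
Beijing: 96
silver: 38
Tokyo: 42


Looking up key 'Tokyo'
Value: 42

42


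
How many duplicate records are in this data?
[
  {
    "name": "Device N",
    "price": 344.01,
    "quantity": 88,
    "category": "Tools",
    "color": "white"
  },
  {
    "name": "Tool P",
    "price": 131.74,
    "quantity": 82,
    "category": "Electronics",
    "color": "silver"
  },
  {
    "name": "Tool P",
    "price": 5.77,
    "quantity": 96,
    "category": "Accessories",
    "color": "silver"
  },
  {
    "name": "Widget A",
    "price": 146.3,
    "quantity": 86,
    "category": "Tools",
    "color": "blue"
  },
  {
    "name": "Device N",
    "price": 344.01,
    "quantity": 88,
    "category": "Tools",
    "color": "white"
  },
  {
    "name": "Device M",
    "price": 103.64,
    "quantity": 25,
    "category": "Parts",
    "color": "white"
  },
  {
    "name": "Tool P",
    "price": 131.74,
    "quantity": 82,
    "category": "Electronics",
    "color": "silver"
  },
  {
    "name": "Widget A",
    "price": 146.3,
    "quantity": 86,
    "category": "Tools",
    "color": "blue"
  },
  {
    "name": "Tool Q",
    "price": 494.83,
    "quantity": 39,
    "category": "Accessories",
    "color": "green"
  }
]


Checking 9 records for duplicates:

  Row 1: Device N ($344.01, qty 88)
  Row 2: Tool P ($131.74, qty 82)
  Row 3: Tool P ($5.77, qty 96)
  Row 4: Widget A ($146.3, qty 86)
  Row 5: Device N ($344.01, qty 88) <-- DUPLICATE
  Row 6: Device M ($103.64, qty 25)
  Row 7: Tool P ($131.74, qty 82) <-- DUPLICATE
  Row 8: Widget A ($146.3, qty 86) <-- DUPLICATE
  Row 9: Tool Q ($494.83, qty 39)

Duplicates found: 3
Unique records: 6

3 duplicates, 6 unique


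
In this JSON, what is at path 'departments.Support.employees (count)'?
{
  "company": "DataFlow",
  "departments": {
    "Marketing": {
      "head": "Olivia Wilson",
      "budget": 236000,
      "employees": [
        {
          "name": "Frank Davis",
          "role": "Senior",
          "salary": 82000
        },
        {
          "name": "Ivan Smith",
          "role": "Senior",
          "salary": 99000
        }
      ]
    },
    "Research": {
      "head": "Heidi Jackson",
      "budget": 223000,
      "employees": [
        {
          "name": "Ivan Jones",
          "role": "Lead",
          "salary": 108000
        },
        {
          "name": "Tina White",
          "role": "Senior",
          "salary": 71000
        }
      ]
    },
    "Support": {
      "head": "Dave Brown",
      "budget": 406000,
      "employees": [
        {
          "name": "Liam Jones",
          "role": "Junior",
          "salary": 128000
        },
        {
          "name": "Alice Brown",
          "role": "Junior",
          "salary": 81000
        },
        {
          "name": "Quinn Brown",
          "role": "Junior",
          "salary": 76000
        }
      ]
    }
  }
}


Path: departments.Support.employees (count)

Navigate:
  -> departments
  -> Support
  -> employees (array, length 3)

3


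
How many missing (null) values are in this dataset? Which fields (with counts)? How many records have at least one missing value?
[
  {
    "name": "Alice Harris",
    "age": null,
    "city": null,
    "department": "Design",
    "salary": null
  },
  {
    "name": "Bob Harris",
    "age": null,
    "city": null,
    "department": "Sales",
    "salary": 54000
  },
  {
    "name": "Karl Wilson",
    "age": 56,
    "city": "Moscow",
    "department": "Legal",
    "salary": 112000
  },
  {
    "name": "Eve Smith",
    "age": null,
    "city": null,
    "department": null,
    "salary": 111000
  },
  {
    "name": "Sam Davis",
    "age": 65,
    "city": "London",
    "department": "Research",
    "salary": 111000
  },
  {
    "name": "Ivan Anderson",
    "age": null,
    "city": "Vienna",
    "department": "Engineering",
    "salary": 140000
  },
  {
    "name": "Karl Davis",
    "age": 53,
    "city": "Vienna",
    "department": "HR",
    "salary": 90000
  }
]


Checking for missing (null) values in 7 records:

  Alice Harris: age, city, salary
  Bob Harris: age, city
  Karl Wilson: complete
  Eve Smith: age, city, department
  Sam Davis: complete
  Ivan Anderson: age
  Karl Davis: complete

Per field:
  name: 0 missing
  age: 4 missing
  city: 3 missing
  department: 1 missing
  salary: 1 missing

Total missing values: 9
Records with any missing: 4

9 missing values (age: 4, city: 3, department: 1, salary: 1); 4 incomplete records


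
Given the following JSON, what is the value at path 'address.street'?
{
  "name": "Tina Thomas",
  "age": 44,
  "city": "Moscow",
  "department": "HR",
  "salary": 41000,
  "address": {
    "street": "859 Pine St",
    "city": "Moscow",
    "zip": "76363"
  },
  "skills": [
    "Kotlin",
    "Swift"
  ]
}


Query: address.street
Path: address -> street
Value: 859 Pine St

859 Pine St


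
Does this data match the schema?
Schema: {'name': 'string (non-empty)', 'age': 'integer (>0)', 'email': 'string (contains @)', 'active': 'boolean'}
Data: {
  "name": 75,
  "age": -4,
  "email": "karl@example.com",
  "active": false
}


Validating each field against schema:
  name: FAIL (75 is not a string)
  age: FAIL (-4 is not > 0)
  email: OK (string with @)
  active: OK (boolean)

Result: INVALID (2 errors: name, age)

INVALID (2 errors: name, age)


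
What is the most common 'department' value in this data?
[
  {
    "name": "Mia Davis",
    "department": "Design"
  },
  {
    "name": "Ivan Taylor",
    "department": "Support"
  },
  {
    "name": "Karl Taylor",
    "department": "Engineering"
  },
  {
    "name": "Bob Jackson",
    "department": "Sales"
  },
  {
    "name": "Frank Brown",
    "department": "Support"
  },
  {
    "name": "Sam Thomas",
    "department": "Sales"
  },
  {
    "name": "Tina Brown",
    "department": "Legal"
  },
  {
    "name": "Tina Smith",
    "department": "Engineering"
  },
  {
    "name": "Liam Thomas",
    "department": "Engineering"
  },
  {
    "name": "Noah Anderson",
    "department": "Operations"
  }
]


Counting 'department' values across 10 records:

  Engineering: 3 ###
  Support: 2 ##
  Sales: 2 ##
  Design: 1 #
  Legal: 1 #
  Operations: 1 #

Most common: Engineering (3 times)

Engineering (3 times)


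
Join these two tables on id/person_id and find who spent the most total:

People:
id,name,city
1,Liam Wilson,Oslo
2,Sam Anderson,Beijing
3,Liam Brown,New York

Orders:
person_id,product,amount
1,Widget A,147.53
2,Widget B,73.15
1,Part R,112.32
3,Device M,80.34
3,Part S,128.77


Join on: people.id = orders.person_id

Joined rows:
  Liam Wilson (Oslo) bought Widget A for $147.53
  Sam Anderson (Beijing) bought Widget B for $73.15
  Liam Wilson (Oslo) bought Part R for $112.32
  Liam Brown (New York) bought Device M for $80.34
  Liam Brown (New York) bought Part S for $128.77

Total per person:
  Liam Wilson: $259.85
  Liam Brown: $209.11
  Sam Anderson: $73.15

Top spender: Liam Wilson ($259.85)

Liam Wilson ($259.85)


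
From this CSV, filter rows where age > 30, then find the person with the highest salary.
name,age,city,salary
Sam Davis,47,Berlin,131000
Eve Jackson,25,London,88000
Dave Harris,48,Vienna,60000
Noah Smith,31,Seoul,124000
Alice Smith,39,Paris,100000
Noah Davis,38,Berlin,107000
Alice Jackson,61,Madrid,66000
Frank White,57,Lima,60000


Filter: age > 30
Sort by: salary (descending)

Filtered records (7):
  Sam Davis, age 47, salary $131000
  Noah Smith, age 31, salary $124000
  Noah Davis, age 38, salary $107000
  Alice Smith, age 39, salary $100000
  Alice Jackson, age 61, salary $66000
  Dave Harris, age 48, salary $60000
  Frank White, age 57, salary $60000

Highest salary: Sam Davis ($131000)

Sam Davis


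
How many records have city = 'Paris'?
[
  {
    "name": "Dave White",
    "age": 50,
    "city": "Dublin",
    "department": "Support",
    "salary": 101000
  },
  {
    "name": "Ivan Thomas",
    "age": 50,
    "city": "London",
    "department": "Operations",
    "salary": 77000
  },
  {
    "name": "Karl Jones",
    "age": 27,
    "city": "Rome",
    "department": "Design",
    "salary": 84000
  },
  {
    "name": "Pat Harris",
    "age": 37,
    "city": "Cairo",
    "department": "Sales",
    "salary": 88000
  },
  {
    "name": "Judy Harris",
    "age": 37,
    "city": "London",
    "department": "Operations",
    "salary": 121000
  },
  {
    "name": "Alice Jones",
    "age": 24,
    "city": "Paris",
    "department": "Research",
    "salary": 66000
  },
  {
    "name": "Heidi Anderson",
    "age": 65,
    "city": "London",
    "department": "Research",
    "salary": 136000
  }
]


Data: 7 records
Condition: city = 'Paris'

Checking each record:
  Dave White: Dublin
  Ivan Thomas: London
  Karl Jones: Rome
  Pat Harris: Cairo
  Judy Harris: London
  Alice Jones: Paris MATCH
  Heidi Anderson: London

Count: 1

1


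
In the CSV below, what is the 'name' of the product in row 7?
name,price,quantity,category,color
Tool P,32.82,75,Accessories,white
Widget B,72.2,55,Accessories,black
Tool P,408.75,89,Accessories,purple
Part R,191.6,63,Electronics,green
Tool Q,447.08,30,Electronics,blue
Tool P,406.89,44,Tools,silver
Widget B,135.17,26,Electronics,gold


Query: Row 7 ('Widget B'), column 'name'
Value: Widget B

Widget B


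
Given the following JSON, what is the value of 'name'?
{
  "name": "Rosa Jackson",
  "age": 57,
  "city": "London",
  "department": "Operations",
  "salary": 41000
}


Looking up field 'name'
Value: Rosa Jackson

Rosa Jackson


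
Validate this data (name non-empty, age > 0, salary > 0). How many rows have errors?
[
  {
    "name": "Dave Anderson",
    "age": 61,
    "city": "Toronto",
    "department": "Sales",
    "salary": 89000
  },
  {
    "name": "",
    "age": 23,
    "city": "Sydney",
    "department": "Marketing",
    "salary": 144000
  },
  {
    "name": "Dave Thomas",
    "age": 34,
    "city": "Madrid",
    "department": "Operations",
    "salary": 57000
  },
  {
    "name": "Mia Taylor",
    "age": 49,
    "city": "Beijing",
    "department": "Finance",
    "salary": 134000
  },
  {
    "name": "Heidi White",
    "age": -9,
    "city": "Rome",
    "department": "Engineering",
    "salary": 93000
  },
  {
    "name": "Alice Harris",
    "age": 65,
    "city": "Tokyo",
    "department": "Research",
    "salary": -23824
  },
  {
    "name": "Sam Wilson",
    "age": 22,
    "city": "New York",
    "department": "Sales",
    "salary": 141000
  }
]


Validating 7 records:
Rules: name non-empty, age > 0, salary > 0

  Row 1 (Dave Anderson): OK
  Row 2 (???): empty name
  Row 3 (Dave Thomas): OK
  Row 4 (Mia Taylor): OK
  Row 5 (Heidi White): negative age: -9
  Row 6 (Alice Harris): negative salary: -23824
  Row 7 (Sam Wilson): OK

Total errors: 3

3 errors


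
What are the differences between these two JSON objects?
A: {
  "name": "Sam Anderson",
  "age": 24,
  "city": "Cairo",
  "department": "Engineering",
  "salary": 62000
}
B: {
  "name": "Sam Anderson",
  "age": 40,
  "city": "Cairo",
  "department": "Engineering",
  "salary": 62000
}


Comparing each field (in key order):
  name: same
  age: DIFFERENT
  city: same
  department: same
  salary: same
Differences:
  age: 24 -> 40

1 field(s) changed

1 change: age


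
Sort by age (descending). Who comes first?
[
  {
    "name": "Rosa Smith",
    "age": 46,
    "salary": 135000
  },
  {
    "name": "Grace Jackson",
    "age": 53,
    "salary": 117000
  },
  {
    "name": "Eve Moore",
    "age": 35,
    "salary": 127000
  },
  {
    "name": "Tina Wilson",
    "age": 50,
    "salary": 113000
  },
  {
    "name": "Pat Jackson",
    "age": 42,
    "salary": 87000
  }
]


Sort by: age (descending)

Sorted order:
  1. Grace Jackson (age = 53)
  2. Tina Wilson (age = 50)
  3. Rosa Smith (age = 46)
  4. Pat Jackson (age = 42)
  5. Eve Moore (age = 35)

First: Grace Jackson

Grace Jackson


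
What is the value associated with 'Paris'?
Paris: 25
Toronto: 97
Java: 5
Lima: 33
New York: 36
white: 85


Looking up key 'Paris'
Value: 25

25


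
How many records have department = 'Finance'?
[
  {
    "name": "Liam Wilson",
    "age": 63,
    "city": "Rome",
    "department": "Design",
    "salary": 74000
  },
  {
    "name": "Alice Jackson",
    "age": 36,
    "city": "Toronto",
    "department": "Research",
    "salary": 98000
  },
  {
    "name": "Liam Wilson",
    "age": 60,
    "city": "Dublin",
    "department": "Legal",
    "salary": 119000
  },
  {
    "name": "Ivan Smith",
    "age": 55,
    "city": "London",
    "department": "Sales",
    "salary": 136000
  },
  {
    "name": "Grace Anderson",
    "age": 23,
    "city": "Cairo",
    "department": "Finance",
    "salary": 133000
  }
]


Data: 5 records
Condition: department = 'Finance'

Checking each record:
  Liam Wilson: Design
  Alice Jackson: Research
  Liam Wilson: Legal
  Ivan Smith: Sales
  Grace Anderson: Finance MATCH

Count: 1

1


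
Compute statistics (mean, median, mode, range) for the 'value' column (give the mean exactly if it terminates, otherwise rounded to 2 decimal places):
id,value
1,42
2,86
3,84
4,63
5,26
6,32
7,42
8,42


Data: [42, 86, 84, 63, 26, 32, 42, 42]
Count: 8
Sum: 417
Mean: 417/8 = 52.125
Sorted: [26, 32, 42, 42, 42, 63, 84, 86]
Median: 42.0
Mode: 42 (3 times)
Range: 86 - 26 = 60
Min: 26, Max: 86

mean=52.125, median=42.0, mode=42, range=60


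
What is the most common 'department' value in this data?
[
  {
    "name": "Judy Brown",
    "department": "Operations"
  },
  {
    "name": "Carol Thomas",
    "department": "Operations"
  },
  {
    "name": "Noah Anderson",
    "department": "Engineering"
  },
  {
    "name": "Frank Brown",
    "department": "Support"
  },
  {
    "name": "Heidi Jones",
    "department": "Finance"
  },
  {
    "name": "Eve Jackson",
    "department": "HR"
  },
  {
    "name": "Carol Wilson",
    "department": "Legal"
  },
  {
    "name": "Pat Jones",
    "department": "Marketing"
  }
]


Counting 'department' values across 8 records:

  Operations: 2 ##
  Engineering: 1 #
  Support: 1 #
  Finance: 1 #
  HR: 1 #
  Legal: 1 #
  Marketing: 1 #

Most common: Operations (2 times)

Operations (2 times)


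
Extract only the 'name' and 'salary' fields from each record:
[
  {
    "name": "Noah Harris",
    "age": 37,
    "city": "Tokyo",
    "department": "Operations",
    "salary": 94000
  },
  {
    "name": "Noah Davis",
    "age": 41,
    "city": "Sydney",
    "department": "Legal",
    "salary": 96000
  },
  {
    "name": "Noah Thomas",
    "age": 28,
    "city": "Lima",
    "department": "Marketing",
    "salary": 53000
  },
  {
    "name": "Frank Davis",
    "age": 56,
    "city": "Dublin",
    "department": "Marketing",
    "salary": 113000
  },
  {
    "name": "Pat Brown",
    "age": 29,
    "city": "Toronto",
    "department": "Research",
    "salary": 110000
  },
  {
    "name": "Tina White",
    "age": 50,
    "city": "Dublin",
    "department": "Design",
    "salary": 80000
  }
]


Original: 6 records with fields: name, age, city, department, salary
Keep: ['name', 'salary']
Drop: ['age', 'city', 'department']
Result: 6 records, 2 fields each

[
  {
    "name": "Noah Harris",
    "salary": 94000
  },
  {
    "name": "Noah Davis",
    "salary": 96000
  },
  {
    "name": "Noah Thomas",
    "salary": 53000
  },
  {
    "name": "Frank Davis",
    "salary": 113000
  },
  {
    "name": "Pat Brown",
    "salary": 110000
  },
  {
    "name": "Tina White",
    "salary": 80000
  }
]


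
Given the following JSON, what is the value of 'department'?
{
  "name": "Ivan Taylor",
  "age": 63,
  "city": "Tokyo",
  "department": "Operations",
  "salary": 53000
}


Looking up field 'department'
Value: Operations

Operations


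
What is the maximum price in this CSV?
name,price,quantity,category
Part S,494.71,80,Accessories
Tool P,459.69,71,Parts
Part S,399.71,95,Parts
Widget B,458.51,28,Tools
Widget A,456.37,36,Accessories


Computing maximum price:
Values: [494.71, 459.69, 399.71, 458.51, 456.37]
Max = 494.71

494.71


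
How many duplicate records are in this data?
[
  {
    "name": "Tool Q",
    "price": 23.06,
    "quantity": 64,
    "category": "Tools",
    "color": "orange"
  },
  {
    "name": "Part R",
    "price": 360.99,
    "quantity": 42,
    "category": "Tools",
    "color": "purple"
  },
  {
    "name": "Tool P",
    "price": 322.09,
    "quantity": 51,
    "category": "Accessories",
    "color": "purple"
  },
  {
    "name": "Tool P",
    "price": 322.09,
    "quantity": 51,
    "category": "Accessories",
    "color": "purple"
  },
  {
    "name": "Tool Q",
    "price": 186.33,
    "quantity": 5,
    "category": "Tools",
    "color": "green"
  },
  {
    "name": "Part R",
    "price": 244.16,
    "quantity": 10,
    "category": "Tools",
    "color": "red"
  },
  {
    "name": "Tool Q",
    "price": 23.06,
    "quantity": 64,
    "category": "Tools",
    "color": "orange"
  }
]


Checking 7 records for duplicates:

  Row 1: Tool Q ($23.06, qty 64)
  Row 2: Part R ($360.99, qty 42)
  Row 3: Tool P ($322.09, qty 51)
  Row 4: Tool P ($322.09, qty 51) <-- DUPLICATE
  Row 5: Tool Q ($186.33, qty 5)
  Row 6: Part R ($244.16, qty 10)
  Row 7: Tool Q ($23.06, qty 64) <-- DUPLICATE

Duplicates found: 2
Unique records: 5

2 duplicates, 5 unique


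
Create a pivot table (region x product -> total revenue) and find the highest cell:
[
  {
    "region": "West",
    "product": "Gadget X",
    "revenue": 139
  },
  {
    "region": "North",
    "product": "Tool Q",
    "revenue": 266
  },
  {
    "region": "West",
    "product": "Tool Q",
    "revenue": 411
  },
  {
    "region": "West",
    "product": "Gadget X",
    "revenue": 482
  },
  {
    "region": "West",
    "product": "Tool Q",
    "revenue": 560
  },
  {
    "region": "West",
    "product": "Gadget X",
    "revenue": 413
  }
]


Pivot: region (rows) x product (columns) -> total revenue

     Gadget X      Tool Q      
North            0           266  
West          1034           971  

Highest: West / Gadget X = $1034

West / Gadget X = $1034


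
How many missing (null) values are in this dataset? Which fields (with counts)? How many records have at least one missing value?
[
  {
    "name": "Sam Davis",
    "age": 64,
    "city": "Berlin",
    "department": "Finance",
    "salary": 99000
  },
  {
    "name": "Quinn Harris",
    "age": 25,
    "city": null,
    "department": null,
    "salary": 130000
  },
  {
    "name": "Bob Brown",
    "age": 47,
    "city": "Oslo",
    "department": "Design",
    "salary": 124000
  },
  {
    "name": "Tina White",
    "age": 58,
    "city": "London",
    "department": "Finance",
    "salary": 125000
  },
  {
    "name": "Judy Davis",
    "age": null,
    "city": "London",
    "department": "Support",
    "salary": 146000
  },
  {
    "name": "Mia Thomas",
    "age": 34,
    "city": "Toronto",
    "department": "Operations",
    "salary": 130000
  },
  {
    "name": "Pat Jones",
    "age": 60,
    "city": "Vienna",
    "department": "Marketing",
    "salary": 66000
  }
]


Checking for missing (null) values in 7 records:

  Sam Davis: complete
  Quinn Harris: city, department
  Bob Brown: complete
  Tina White: complete
  Judy Davis: age
  Mia Thomas: complete
  Pat Jones: complete

Per field:
  name: 0 missing
  age: 1 missing
  city: 1 missing
  department: 1 missing
  salary: 0 missing

Total missing values: 3
Records with any missing: 2

3 missing values (age: 1, city: 1, department: 1); 2 incomplete records


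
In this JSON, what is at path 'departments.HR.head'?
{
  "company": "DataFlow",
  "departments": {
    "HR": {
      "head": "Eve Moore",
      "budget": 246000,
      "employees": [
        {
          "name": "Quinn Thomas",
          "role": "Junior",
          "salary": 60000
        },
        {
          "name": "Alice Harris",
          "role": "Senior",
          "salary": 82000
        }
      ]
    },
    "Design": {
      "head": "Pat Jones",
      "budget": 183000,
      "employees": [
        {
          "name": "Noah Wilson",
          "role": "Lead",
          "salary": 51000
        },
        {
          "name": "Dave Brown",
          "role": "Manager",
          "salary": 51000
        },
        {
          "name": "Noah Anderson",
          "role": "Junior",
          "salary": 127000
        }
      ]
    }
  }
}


Path: departments.HR.head

Navigate:
  -> departments
  -> HR
  -> head = 'Eve Moore'

Eve Moore


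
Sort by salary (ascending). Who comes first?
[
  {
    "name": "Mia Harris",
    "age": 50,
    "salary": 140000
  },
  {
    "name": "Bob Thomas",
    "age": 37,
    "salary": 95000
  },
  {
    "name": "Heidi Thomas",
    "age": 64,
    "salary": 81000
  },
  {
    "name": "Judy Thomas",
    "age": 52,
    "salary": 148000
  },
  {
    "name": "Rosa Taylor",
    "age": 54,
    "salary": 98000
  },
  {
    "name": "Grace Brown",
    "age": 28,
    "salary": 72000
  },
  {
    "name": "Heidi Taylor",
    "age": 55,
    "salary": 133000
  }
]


Sort by: salary (ascending)

Sorted order:
  1. Grace Brown (salary = 72000)
  2. Heidi Thomas (salary = 81000)
  3. Bob Thomas (salary = 95000)
  4. Rosa Taylor (salary = 98000)
  5. Heidi Taylor (salary = 133000)
  6. Mia Harris (salary = 140000)
  7. Judy Thomas (salary = 148000)

First: Grace Brown

Grace Brown


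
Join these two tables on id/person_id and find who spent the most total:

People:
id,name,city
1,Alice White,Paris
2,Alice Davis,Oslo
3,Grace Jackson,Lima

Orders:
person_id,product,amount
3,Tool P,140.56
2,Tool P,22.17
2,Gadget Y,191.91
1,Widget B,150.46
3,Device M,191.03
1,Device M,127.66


Join on: people.id = orders.person_id

Joined rows:
  Grace Jackson (Lima) bought Tool P for $140.56
  Alice Davis (Oslo) bought Tool P for $22.17
  Alice Davis (Oslo) bought Gadget Y for $191.91
  Alice White (Paris) bought Widget B for $150.46
  Grace Jackson (Lima) bought Device M for $191.03
  Alice White (Paris) bought Device M for $127.66

Total per person:
  Grace Jackson: $331.59
  Alice White: $278.12
  Alice Davis: $214.08

Top spender: Grace Jackson ($331.59)

Grace Jackson ($331.59)


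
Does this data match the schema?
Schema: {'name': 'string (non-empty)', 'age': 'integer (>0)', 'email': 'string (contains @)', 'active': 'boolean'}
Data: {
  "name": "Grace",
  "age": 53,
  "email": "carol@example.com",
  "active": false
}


Validating each field against schema:
  name: OK (non-empty string)
  age: OK (positive integer)
  email: OK (string with @)
  active: OK (boolean)

Result: VALID

VALID


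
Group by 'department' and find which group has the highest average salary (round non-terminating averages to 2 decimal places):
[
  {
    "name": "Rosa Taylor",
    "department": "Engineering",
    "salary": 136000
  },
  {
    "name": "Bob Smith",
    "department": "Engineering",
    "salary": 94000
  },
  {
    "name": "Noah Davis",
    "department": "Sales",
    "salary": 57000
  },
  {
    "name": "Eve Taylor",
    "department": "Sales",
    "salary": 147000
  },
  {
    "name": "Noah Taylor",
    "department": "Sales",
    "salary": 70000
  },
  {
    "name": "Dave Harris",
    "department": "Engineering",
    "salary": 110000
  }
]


Group by: department

Groups:
  Engineering: 3 people, avg salary = 340000/3 ≈ $113333.33
  Sales: 3 people, avg salary = 274000/3 ≈ $91333.33

Highest average salary: Engineering (≈$113333.33)

Engineering (≈$113333.33)


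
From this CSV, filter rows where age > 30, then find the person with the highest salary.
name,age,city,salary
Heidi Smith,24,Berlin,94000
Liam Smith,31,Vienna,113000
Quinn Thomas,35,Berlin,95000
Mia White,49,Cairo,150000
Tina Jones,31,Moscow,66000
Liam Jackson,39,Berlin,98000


Filter: age > 30
Sort by: salary (descending)

Filtered records (5):
  Mia White, age 49, salary $150000
  Liam Smith, age 31, salary $113000
  Liam Jackson, age 39, salary $98000
  Quinn Thomas, age 35, salary $95000
  Tina Jones, age 31, salary $66000

Highest salary: Mia White ($150000)

Mia White


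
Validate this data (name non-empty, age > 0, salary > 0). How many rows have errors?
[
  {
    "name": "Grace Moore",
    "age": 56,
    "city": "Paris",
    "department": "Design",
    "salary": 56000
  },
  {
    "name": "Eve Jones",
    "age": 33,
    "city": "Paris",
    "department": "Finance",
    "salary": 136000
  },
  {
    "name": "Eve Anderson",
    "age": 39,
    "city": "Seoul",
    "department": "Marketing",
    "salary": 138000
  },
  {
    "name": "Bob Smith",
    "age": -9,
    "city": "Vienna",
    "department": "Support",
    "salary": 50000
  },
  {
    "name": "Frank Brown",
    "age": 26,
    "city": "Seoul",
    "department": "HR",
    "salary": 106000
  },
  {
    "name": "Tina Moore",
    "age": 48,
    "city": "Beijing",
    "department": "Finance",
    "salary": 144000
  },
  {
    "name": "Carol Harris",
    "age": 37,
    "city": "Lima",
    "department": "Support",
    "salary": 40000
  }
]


Validating 7 records:
Rules: name non-empty, age > 0, salary > 0

  Row 1 (Grace Moore): OK
  Row 2 (Eve Jones): OK
  Row 3 (Eve Anderson): OK
  Row 4 (Bob Smith): negative age: -9
  Row 5 (Frank Brown): OK
  Row 6 (Tina Moore): OK
  Row 7 (Carol Harris): OK

Total errors: 1

1 errors


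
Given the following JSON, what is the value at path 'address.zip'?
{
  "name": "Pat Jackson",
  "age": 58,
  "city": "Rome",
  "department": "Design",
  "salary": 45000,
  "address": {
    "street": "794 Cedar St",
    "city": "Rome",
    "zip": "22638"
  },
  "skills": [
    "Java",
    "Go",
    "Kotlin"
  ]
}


Query: address.zip
Path: address -> zip
Value: 22638

22638


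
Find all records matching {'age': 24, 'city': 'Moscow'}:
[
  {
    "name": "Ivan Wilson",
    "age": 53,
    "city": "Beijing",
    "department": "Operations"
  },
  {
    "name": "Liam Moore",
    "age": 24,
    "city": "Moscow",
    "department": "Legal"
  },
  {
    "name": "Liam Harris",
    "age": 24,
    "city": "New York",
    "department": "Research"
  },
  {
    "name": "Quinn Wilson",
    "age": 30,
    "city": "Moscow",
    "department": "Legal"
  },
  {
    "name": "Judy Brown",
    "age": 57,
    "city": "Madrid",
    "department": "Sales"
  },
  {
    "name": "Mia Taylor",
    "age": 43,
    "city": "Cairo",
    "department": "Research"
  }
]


Search criteria: {'age': 24, 'city': 'Moscow'}

Checking 6 records:
  Ivan Wilson: {age: 53, city: Beijing}
  Liam Moore: {age: 24, city: Moscow} <-- MATCH
  Liam Harris: {age: 24, city: New York}
  Quinn Wilson: {age: 30, city: Moscow}
  Judy Brown: {age: 57, city: Madrid}
  Mia Taylor: {age: 43, city: Cairo}

Matches: ["Liam Moore"]

["Liam Moore"]


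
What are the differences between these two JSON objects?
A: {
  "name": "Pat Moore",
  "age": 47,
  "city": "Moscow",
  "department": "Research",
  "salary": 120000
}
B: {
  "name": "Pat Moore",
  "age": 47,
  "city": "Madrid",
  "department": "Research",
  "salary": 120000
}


Comparing each field (in key order):
  name: same
  age: same
  city: DIFFERENT
  department: same
  salary: same
Differences:
  city: Moscow -> Madrid

1 field(s) changed

1 change: city


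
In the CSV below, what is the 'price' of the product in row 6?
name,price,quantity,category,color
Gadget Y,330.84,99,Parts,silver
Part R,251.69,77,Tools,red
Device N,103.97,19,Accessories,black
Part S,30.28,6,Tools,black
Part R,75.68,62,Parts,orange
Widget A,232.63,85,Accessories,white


Query: Row 6 ('Widget A'), column 'price'
Value: 232.63

232.63


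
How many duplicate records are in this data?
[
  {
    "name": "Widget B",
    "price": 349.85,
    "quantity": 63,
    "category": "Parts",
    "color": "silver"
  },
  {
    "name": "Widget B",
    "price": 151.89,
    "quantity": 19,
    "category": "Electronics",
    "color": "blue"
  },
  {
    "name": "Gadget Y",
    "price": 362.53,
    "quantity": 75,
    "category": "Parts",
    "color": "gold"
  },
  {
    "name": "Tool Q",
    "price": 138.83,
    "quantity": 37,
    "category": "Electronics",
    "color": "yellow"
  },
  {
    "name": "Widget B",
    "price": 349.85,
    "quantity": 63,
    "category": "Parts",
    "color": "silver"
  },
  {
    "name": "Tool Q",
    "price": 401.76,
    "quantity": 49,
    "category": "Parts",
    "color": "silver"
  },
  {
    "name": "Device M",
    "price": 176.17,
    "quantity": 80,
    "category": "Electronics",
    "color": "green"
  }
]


Checking 7 records for duplicates:

  Row 1: Widget B ($349.85, qty 63)
  Row 2: Widget B ($151.89, qty 19)
  Row 3: Gadget Y ($362.53, qty 75)
  Row 4: Tool Q ($138.83, qty 37)
  Row 5: Widget B ($349.85, qty 63) <-- DUPLICATE
  Row 6: Tool Q ($401.76, qty 49)
  Row 7: Device M ($176.17, qty 80)

Duplicates found: 1
Unique records: 6

1 duplicates, 6 unique
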